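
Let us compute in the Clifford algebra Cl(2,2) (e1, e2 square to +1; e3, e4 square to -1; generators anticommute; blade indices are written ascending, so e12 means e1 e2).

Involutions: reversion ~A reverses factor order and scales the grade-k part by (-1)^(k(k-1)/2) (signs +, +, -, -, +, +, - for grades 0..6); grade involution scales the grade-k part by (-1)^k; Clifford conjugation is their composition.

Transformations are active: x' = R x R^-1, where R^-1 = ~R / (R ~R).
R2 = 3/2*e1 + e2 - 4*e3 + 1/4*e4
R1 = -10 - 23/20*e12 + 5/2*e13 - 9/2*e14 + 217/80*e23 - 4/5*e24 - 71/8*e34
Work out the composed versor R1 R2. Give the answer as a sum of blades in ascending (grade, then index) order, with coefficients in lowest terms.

Distribute over the terms of R2 (each basis-blade product reordered to ascending indices, repeated generators contracted through their squares):
R1 (3/2*e1) = -15*e1 + 69/40*e2 - 15/4*e3 + 27/4*e4 + 651/160*e123 - 6/5*e124 - 213/16*e134
R1 (e2) = -23/20*e1 - 10*e2 - 217/80*e3 + 4/5*e4 - 5/2*e123 + 9/2*e124 - 71/8*e234
R1 (-4*e3) = 10*e1 + 217/20*e2 + 40*e3 + 71/2*e4 + 23/5*e123 - 18*e134 - 16/5*e234
R1 (1/4*e4) = 9/8*e1 + 1/5*e2 + 71/32*e3 - 5/2*e4 - 23/80*e124 + 5/8*e134 + 217/320*e234
Summing the partial products and collecting blades:
Answer: -201/40*e1 + 111/40*e2 + 5721/160*e3 + 811/20*e4 + 987/160*e123 + 241/80*e124 - 491/16*e134 - 3647/320*e234


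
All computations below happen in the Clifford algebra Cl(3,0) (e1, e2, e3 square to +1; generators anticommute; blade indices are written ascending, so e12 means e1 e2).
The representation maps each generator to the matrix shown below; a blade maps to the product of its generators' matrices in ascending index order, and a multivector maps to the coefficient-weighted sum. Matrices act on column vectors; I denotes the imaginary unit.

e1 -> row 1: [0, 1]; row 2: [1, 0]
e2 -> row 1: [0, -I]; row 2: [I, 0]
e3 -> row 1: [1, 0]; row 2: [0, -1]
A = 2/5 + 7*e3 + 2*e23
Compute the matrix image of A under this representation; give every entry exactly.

Bivector images (products of the table entries): rho(e23) = rho(e2)rho(e3) = row 1: [0, I]; row 2: [I, 0].
M = (2/5)*1 + (7)*rho(e3) + (2)*rho(e23), summed entrywise (1 is the identity matrix):
Answer: row 1: [37/5, 2*I]; row 2: [2*I, -33/5]


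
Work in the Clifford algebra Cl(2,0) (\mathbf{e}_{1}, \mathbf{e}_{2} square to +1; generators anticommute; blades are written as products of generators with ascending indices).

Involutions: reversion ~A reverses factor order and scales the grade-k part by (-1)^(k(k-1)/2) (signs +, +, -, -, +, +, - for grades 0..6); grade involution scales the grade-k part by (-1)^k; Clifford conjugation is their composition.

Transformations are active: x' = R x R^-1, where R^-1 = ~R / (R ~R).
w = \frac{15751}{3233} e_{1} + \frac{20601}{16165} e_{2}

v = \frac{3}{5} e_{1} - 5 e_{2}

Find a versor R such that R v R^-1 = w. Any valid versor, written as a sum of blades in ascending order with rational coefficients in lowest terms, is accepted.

Why this works: both vectors square to \frac{634}{25}, so q(v) = q(w) and R = v + w = \frac{88454}{16165} e_{1} - \frac{60224}{16165} e_{2} carries v to w — its own direction survives, the complement (v - w)/2 flips.
Answer: \frac{88454}{16165} e_{1} - \frac{60224}{16165} e_{2}


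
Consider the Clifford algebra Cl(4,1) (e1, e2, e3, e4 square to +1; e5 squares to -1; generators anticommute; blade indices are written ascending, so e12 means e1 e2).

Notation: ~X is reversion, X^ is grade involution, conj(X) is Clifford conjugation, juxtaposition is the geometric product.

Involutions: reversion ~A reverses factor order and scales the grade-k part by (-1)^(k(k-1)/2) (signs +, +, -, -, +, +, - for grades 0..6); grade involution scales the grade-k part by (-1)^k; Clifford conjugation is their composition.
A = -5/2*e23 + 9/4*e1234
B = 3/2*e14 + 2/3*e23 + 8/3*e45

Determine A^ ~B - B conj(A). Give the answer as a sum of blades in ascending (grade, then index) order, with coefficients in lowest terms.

first term: -5/3 + 3/2*e14 + 27/8*e23 + 15/4*e1234 - 6*e1235 + 20/3*e2345
second term: -5/3 - 3/2*e14 - 27/8*e23 + 15/4*e1234 - 6*e1235 + 20/3*e2345
Answer: 3*e14 + 27/4*e23


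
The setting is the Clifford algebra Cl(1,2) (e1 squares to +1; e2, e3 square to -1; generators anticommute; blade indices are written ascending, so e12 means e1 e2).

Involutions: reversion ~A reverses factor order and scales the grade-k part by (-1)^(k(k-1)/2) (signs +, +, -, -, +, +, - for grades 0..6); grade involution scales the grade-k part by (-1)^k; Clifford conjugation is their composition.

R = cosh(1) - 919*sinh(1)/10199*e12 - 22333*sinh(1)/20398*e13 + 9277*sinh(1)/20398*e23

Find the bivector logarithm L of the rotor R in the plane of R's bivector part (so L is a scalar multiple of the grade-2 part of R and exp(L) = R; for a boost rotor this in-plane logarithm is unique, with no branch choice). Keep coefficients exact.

The scalar part of R is cosh(1), which fixes the rapidity magnitude through cosh (cosh is even, so it cannot fix the sign — the bivector part carries that); dividing the bivector part by sinh of the rapidity gives the plane, and L = rapidity * plane, where the joint sign ambiguity of (rapidity, plane) cancels in the product.
Concretely: cosh(rapidity) = cosh(1) gives rapidity = ±1, and since rapidity/sinh(rapidity) is even the sign is immaterial: L = (rapidity/sinh(rapidity)) * <R>_2 = (1/sinh(1)) * <R>_2.
Answer: -919/10199*e12 - 22333/20398*e13 + 9277/20398*e23


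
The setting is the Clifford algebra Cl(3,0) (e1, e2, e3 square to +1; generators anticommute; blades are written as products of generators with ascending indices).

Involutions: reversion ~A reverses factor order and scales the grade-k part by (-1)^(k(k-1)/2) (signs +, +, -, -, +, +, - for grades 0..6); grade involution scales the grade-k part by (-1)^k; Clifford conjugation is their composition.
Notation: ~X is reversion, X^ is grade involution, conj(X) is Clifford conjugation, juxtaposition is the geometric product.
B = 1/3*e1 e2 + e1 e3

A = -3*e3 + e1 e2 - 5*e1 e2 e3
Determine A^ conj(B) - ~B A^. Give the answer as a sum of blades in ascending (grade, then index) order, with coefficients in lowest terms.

first term: 1/3 + 3*e1 - 5*e2 + 5/3*e3 + e2 e3 - e1 e2 e3
second term: 1/3 - 3*e1 - 5*e2 + 5/3*e3 - e2 e3 - e1 e2 e3
Answer: 6*e1 + 2*e2 e3


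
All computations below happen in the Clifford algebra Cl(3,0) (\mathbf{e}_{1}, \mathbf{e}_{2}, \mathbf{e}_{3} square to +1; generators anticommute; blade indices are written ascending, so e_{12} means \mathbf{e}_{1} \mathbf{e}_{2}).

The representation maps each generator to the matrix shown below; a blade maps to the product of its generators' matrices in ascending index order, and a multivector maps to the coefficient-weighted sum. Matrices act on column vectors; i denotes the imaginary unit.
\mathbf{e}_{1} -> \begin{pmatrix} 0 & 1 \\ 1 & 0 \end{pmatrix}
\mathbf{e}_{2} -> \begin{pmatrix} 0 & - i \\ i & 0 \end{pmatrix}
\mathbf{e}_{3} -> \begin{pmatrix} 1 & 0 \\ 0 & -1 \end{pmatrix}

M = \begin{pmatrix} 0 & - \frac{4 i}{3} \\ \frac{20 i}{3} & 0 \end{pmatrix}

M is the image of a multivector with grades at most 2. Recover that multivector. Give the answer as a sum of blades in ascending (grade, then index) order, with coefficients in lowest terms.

Method: 1, rho(e_{1}), rho(e_{2}), rho(e_{3}) form a trace-orthogonal basis of the 2x2 complex matrices (tr(X Y) = 2 if X = Y, else 0), so M = m0*1 + m1*rho(e_{1}) + m2*rho(e_{2}) + m3*rho(e_{3}) with m0 = tr(M)/2 = 0, m1 = tr(M rho(e_{1}))/2 = \frac{8 i}{3}, m2 = tr(M rho(e_{2}))/2 = 4, m3 = tr(M rho(e_{3}))/2 = 0.
Multiplying table entries, the bivector images are rho(e_{12}) = i*rho(e_{3}), rho(e_{13}) = -i*rho(e_{2}), rho(e_{23}) = i*rho(e_{1}); with real blade coefficients the real parts of m0..m3 are the coefficients of 1, e_{1}, e_{2}, e_{3} and the imaginary parts give the bivectors (e_{23}: Im m1, e_{13}: -Im m2, e_{12}: Im m3).
Answer: 4 e_{2} + \frac{8}{3} e_{23}


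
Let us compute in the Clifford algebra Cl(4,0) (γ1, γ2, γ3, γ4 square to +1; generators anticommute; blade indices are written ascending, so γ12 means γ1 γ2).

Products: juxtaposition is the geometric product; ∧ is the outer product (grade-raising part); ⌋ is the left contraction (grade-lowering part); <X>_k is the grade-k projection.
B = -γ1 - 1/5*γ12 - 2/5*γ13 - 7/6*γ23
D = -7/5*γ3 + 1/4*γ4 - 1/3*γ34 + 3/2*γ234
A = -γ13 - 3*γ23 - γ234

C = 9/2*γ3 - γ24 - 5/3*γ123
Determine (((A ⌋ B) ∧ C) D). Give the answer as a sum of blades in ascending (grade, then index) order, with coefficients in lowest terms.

step 1: -39/10
step 2: -351/20*γ3 + 39/10*γ24 + 13/2*γ123
step 3: 2457/100 + 39/40*γ2 + 117/20*γ3 + 117/20*γ4 - 91/10*γ12 - 39/4*γ14 + 13/10*γ23 + 1053/40*γ24 - 351/80*γ34 - 13/6*γ124 + 273/50*γ234 + 13/8*γ1234
Answer: 2457/100 + 39/40*γ2 + 117/20*γ3 + 117/20*γ4 - 91/10*γ12 - 39/4*γ14 + 13/10*γ23 + 1053/40*γ24 - 351/80*γ34 - 13/6*γ124 + 273/50*γ234 + 13/8*γ1234


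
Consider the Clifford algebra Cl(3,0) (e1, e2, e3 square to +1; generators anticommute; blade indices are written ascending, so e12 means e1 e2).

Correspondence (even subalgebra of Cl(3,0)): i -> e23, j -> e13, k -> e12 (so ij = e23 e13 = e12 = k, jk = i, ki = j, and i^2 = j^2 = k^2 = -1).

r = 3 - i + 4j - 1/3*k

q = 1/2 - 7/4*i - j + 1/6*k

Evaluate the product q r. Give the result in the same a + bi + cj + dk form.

In blades: q = 1/2 + 1/6*e12 - e13 - 7/4*e23, r = 3 - 1/3*e12 + 4*e13 - e23.
Distribute q over r term by term (generator squares from the signature, products reordered to ascending indices): (1/2)*r = 3/2 - 1/6*e12 + 2*e13 - 1/2*e23; (1/6*e12)*r = 1/18 + 1/2*e12 - 1/6*e13 - 2/3*e23; (-e13)*r = 4 - e12 - 3*e13 + 1/3*e23; (-7/4*e23)*r = -7/4 - 7*e12 - 7/12*e13 - 21/4*e23.
Sum: 137/36 - 23/3*e12 - 7/4*e13 - 73/12*e23; translating back through the correspondence:
Answer: 137/36 - 73/12*i - 7/4*j - 23/3*k


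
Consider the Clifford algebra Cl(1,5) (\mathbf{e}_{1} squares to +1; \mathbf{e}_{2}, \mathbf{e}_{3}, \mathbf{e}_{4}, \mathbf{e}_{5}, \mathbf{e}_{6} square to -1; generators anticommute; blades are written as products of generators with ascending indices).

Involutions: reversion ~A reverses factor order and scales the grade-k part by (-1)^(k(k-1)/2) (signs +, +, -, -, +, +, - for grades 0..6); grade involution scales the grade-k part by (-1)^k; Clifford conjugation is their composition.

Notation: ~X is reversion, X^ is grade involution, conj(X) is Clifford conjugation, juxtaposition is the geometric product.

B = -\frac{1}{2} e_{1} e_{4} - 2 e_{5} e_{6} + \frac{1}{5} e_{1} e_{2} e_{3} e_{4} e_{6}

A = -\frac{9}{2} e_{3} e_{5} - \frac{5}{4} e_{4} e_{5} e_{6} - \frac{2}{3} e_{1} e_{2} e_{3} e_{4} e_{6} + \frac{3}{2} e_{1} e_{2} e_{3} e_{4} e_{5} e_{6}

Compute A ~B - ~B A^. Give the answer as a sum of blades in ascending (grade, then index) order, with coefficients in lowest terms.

first term: -\frac{2}{15} + \frac{5}{2} e_{4} + \frac{3}{10} e_{5} + 9 e_{3} e_{6} - \frac{5}{8} e_{1} e_{5} e_{6} - \frac{1}{3} e_{2} e_{3} e_{6} - 3 e_{1} e_{2} e_{3} e_{4} + \frac{1}{4} e_{1} e_{2} e_{3} e_{5} + \frac{9}{4} e_{1} e_{3} e_{4} e_{5} + \frac{3}{4} e_{2} e_{3} e_{5} e_{6} - \frac{4}{3} e_{1} e_{2} e_{3} e_{4} e_{5} + \frac{9}{10} e_{1} e_{2} e_{4} e_{5} e_{6}
second term: \frac{2}{15} - \frac{5}{2} e_{4} - \frac{3}{10} e_{5} - 9 e_{3} e_{6} - \frac{5}{8} e_{1} e_{5} e_{6} + \frac{1}{3} e_{2} e_{3} e_{6} - 3 e_{1} e_{2} e_{3} e_{4} + \frac{1}{4} e_{1} e_{2} e_{3} e_{5} + \frac{9}{4} e_{1} e_{3} e_{4} e_{5} + \frac{3}{4} e_{2} e_{3} e_{5} e_{6} - \frac{4}{3} e_{1} e_{2} e_{3} e_{4} e_{5} - \frac{9}{10} e_{1} e_{2} e_{4} e_{5} e_{6}
Answer: -\frac{4}{15} + 5 e_{4} + \frac{3}{5} e_{5} + 18 e_{3} e_{6} - \frac{2}{3} e_{2} e_{3} e_{6} + \frac{9}{5} e_{1} e_{2} e_{4} e_{5} e_{6}


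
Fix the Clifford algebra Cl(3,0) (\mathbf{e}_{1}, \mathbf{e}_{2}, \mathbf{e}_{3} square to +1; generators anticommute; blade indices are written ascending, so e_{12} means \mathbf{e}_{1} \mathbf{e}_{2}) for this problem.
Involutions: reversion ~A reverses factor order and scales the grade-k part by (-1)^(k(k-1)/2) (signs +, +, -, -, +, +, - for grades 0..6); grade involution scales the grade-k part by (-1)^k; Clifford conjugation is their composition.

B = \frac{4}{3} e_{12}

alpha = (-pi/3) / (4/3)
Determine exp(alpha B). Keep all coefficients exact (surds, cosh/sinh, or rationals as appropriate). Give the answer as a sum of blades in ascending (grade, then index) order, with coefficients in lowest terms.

B^2 = (\frac{4}{3})^2*(e_{12})^2 = \frac{16}{9}*(-1) = -\frac{16}{9} (a basis 2-blade squares to minus the product of its generators' squares).
B^2 = -\frac{16}{9} — the negative square puts this in the circular regime; l = \frac{4}{3}, alpha*l = - \frac{\pi}{3}, so exp(alpha B) = cos(- \frac{\pi}{3}) + (sin(- \frac{\pi}{3})/(\frac{4}{3}))*B = \frac{1}{2} + (- \frac{3 \sqrt{3}}{8})*B.
Answer: \frac{1}{2} - \frac{\sqrt{3}}{2} e_{12}


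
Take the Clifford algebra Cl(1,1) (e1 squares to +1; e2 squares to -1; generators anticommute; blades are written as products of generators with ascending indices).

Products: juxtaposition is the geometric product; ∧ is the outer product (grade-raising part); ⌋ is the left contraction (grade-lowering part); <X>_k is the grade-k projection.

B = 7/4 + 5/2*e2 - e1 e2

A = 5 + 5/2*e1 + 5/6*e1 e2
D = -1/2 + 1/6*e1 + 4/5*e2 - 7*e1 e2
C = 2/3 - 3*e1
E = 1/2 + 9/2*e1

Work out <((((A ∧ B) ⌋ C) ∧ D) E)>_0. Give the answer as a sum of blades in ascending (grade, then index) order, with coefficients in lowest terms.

step 1: 35/4 + 35/8*e1 + 25/2*e2 + 65/24*e1 e2
step 2: -175/24 - 105/4*e1
step 3: 175/48 + 1715/144*e1 - 35/6*e2 + 721/24*e1 e2
step 4: 665/12 + 805/36*e1 - 6629/48*e2 + 1981/48*e1 e2
step 5: 665/12
Answer: 665/12


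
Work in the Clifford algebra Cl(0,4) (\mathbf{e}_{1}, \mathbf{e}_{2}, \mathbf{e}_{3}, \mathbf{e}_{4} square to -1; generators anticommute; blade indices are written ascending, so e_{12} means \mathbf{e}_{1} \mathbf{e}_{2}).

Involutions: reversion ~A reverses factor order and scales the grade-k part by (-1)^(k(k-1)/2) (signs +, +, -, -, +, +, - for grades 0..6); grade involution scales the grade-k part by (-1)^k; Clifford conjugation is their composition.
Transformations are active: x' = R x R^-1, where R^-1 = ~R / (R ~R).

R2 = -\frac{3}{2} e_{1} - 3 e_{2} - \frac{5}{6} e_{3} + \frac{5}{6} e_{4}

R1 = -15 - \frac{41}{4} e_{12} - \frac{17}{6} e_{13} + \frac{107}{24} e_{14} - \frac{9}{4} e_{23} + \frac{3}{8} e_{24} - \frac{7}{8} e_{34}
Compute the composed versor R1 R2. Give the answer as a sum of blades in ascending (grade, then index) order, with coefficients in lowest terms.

Distribute over the terms of R2 (each basis-blade product reordered to ascending indices, repeated generators contracted through their squares):
R1 (-\frac{3}{2} e_{1}) = \frac{45}{2} e_{1} + \frac{123}{8} e_{2} + \frac{17}{4} e_{3} - \frac{107}{16} e_{4} + \frac{27}{8} e_{123} - \frac{9}{16} e_{124} + \frac{21}{16} e_{134}
R1 (-3 e_{2}) = -\frac{123}{4} e_{1} + 45 e_{2} + \frac{27}{4} e_{3} - \frac{9}{8} e_{4} - \frac{17}{2} e_{123} + \frac{107}{8} e_{124} + \frac{21}{8} e_{234}
R1 (-\frac{5}{6} e_{3}) = -\frac{85}{36} e_{1} - \frac{15}{8} e_{2} + \frac{25}{2} e_{3} + \frac{35}{48} e_{4} + \frac{205}{24} e_{123} + \frac{535}{144} e_{134} + \frac{5}{16} e_{234}
R1 (\frac{5}{6} e_{4}) = -\frac{535}{144} e_{1} - \frac{5}{16} e_{2} + \frac{35}{48} e_{3} - \frac{25}{2} e_{4} - \frac{205}{24} e_{124} - \frac{85}{36} e_{134} - \frac{15}{8} e_{234}
Summing the partial products and collecting blades:
Answer: -\frac{2063}{144} e_{1} + \frac{931}{16} e_{2} + \frac{1163}{48} e_{3} - \frac{235}{12} e_{4} + \frac{41}{12} e_{123} + \frac{205}{48} e_{124} + \frac{8}{3} e_{134} + \frac{17}{16} e_{234}


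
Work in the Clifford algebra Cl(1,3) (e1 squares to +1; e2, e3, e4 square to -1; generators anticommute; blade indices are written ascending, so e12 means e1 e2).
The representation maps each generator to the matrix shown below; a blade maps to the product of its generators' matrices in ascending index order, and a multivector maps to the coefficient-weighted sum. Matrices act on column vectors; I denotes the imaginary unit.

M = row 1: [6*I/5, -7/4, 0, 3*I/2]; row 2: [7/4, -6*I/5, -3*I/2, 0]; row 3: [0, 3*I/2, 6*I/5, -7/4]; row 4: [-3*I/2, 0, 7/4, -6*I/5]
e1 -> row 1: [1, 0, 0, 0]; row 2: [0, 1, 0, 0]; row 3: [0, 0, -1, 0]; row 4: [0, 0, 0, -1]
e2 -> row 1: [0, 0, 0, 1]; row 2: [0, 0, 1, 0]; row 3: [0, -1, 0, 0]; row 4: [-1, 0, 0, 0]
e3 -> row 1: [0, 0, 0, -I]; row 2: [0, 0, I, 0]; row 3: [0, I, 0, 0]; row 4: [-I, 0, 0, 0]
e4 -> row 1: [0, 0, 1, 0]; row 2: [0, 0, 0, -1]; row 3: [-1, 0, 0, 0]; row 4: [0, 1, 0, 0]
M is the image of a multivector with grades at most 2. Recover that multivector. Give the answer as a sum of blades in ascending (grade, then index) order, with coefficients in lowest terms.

Method: the blade images are trace-orthogonal — tr(rho(e_A) rho(e_B)^-1) = 4 if A = B and 0 otherwise — and rho(e_A)^-1 = (e_A)^2 * rho(e_A) with (e_A)^2 = +1 or -1, so the coefficient of e_A in the preimage is (e_A)^2 * tr(M rho(e_A))/4.
Nonzero projections over blades of grade <= 2: e13: (e13)^2 = +1, tr(M rho(e13)) = -6, coefficient -3/2; e23: (e23)^2 = -1, tr(M rho(e23)) = 24/5, coefficient -6/5; e24: (e24)^2 = -1, tr(M rho(e24)) = 7, coefficient -7/4. Every other blade of grade <= 2 projects to 0.
Answer: -3/2*e13 - 6/5*e23 - 7/4*e24


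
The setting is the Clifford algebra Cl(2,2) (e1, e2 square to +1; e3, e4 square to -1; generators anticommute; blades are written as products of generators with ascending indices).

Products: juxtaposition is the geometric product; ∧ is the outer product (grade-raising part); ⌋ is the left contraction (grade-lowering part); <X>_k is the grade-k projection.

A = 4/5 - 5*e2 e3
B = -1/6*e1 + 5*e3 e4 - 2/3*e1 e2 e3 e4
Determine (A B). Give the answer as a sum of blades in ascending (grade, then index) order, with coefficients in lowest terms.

step 1: -2/15*e1 + 10/3*e1 e4 + 25*e2 e4 + 4*e3 e4 + 5/6*e1 e2 e3 - 8/15*e1 e2 e3 e4
Answer: -2/15*e1 + 10/3*e1 e4 + 25*e2 e4 + 4*e3 e4 + 5/6*e1 e2 e3 - 8/15*e1 e2 e3 e4


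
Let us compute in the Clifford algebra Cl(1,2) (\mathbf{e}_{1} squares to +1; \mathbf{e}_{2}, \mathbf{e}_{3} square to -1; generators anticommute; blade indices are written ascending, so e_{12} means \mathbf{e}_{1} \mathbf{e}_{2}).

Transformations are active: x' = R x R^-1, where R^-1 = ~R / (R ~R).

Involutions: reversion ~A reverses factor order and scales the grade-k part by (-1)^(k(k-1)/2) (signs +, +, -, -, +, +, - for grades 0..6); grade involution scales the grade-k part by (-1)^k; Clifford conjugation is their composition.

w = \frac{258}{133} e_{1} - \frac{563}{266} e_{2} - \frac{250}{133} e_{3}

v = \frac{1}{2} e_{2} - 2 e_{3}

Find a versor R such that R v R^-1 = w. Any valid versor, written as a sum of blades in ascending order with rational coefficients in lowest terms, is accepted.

Take R = v + w = \frac{258}{133} e_{1} - \frac{215}{133} e_{2} - \frac{516}{133} e_{3}. Because q(v) = q(w) = -\frac{17}{4}, conjugation by R sends v exactly to w.
Answer: \frac{258}{133} e_{1} - \frac{215}{133} e_{2} - \frac{516}{133} e_{3}


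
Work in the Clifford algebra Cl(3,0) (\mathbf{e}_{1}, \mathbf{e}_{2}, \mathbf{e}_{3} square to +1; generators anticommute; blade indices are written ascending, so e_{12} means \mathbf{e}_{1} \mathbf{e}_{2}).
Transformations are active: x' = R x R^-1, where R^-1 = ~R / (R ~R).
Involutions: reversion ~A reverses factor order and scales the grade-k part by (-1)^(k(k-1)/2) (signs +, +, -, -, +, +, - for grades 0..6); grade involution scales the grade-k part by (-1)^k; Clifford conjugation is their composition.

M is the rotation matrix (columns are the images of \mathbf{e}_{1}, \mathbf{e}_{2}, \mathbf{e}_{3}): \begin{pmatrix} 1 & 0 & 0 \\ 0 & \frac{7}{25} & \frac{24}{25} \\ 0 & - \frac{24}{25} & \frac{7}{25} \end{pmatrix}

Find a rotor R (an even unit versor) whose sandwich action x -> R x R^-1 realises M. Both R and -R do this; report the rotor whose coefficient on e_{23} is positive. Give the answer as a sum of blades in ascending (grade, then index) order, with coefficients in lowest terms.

Method: write R = a + b12*e_{12} + b13*e_{13} + b23*e_{23} with a^2 + b12^2 + b13^2 + b23^2 = 1 (so R^-1 = ~R). Expanding the columns R e_j ~R gives tr M = 4a^2 - 1 and, from the antisymmetric part, M21 - M12 = -4a*b12, M13 - M31 = 4a*b13, M32 - M23 = -4a*b23.
Here tr M = \frac{39}{25}, so a^2 = (1 + tr M)/4 = \frac{16}{25} and a = ±\frac{4}{5}. Taking a = \frac{4}{5}: M21 - M12 = 0, M13 - M31 = 0, M32 - M23 = -\frac{48}{25}, giving b12 = 0, b13 = 0, b23 = \frac{3}{5}, i.e. R = \frac{4}{5} + \frac{3}{5} e_{23}.
Its e_{23} coefficient is already positive.
Answer: \frac{4}{5} + \frac{3}{5} e_{23}. Sheet selection: the two-to-one cover makes ±R indistinguishable at the matrix level (trace \frac{39}{25}), so uniqueness comes from the required sign on e_{23}.


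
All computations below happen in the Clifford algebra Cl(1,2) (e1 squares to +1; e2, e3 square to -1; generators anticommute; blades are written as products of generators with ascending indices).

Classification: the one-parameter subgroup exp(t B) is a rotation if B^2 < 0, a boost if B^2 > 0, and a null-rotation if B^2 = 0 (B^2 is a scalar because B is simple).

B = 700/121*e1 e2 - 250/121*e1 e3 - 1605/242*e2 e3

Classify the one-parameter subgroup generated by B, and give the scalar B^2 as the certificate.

B^2 term by term: the squares give (700/121)^2*(e1 e2)^2 + (-250/121)^2*(e1 e3)^2 + (-1605/242)^2*(e2 e3)^2 = 490000/14641*(+1) + 62500/14641*(+1) + 2576025/58564*(-1) = -25/4 (each basis 2-blade squares to minus the product of its generators' squares); cross terms between blades sharing an index anticommute and cancel. So B^2 = -25/4.
Answer: rotation, certificate B^2 = -25/4. The scalar -25/4 is the complete invariant here: its sign names the subgroup type.


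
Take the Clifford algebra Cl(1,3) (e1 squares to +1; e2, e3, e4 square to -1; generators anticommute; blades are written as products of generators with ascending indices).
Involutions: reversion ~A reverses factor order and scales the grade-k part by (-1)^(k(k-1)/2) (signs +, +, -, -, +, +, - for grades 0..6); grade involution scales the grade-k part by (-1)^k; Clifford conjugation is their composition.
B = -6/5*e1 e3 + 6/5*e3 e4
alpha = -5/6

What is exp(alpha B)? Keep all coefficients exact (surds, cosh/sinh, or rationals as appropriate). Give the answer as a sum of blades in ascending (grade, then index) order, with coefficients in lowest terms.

B^2 term by term: the squares give (-6/5)^2*(e1 e3)^2 + (6/5)^2*(e3 e4)^2 = 36/25*(+1) + 36/25*(-1) = 0 (each basis 2-blade squares to minus the product of its generators' squares); cross terms between blades sharing an index anticommute and cancel. So B^2 = 0.
B^2 = 0, and the exponential is exactly linear here: exp(alpha B) = 1 + alpha B (parabolic case).
Answer: 1 + e1 e3 - e3 e4


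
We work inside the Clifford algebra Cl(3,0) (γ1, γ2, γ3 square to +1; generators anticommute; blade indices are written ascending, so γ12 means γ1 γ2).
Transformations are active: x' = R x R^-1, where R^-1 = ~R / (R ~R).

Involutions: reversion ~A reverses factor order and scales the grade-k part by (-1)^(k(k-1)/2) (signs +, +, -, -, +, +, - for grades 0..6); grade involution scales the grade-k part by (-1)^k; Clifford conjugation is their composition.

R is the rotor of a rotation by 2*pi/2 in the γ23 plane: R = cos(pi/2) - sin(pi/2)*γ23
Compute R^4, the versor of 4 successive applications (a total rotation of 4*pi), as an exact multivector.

The rotor phase is half the rotation angle and phases add under composition, so 4 steps in the γ23 plane accumulate phase 4*(pi/2) = 2*pi: R^4 = cos(2*pi) - sin(2*pi)*γ23.
cos(2*pi) = 1 and sin(2*pi) = 0, so R^4 = 1. The total rotation 4*pi is 2 full turns, so every vector returns to itself, yet the rotor is +1, back on the identity sheet (an even number of 2*pi turns).
Answer: 1


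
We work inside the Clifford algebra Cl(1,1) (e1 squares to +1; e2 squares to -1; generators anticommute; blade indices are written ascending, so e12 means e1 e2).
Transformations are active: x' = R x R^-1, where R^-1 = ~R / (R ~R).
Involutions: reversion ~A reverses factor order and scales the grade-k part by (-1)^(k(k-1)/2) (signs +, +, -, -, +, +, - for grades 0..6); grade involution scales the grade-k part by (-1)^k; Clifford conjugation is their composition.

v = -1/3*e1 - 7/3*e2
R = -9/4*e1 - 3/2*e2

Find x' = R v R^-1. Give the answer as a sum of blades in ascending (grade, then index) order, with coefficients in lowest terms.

~R = -9/4*e1 - 3/2*e2, and R ~R = 45/16, so R^-1 = ~R / (45/16).
R v = -11/4 + 19/4*e12
Answer: 71/15*e1 + 79/15*e2


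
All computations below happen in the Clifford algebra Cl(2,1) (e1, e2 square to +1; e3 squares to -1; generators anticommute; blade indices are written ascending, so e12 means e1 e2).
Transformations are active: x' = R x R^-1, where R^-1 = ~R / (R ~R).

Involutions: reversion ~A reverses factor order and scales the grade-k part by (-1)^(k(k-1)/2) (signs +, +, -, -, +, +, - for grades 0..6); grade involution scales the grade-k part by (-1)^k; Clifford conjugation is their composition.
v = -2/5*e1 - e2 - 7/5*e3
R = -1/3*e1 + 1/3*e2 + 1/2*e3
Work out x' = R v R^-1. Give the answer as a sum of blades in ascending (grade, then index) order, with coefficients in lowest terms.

~R = -1/3*e1 + 1/3*e2 + 1/2*e3, and R ~R = -1/36, so R^-1 = ~R / (-1/36).
R v = 1/2 + 7/15*e12 + 2/3*e13 + 1/30*e23
Answer: 62/5*e1 - 11*e2 - 83/5*e3


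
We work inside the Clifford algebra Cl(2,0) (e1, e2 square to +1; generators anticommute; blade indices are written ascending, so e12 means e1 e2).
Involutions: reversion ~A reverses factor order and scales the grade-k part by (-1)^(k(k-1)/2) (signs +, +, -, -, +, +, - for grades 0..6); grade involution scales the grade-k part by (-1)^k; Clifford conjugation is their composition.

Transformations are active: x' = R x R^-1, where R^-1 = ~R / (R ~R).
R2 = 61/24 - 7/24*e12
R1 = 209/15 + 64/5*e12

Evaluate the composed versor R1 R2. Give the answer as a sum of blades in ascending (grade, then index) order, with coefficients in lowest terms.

Distribute over the terms of R1 (each basis-blade product reordered to ascending indices, repeated generators contracted through their squares):
(209/15) R2 = 12749/360 - 1463/360*e12
(64/5*e12) R2 = 56/15 + 488/15*e12
Summing the partial products and collecting blades:
Answer: 14093/360 + 10249/360*e12


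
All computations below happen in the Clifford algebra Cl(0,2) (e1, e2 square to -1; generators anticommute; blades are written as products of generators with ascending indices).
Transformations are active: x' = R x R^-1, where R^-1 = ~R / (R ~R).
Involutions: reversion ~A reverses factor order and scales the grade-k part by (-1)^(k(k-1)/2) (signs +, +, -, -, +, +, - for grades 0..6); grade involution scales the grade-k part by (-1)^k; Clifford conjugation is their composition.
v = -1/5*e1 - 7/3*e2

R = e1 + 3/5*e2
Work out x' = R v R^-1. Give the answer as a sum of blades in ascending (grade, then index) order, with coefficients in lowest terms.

~R = e1 + 3/5*e2, and R ~R = -34/25, so R^-1 = ~R / (-34/25).
R v = 8/5 - 166/75*e1 e2
Answer: -183/85*e1 + 47/51*e2


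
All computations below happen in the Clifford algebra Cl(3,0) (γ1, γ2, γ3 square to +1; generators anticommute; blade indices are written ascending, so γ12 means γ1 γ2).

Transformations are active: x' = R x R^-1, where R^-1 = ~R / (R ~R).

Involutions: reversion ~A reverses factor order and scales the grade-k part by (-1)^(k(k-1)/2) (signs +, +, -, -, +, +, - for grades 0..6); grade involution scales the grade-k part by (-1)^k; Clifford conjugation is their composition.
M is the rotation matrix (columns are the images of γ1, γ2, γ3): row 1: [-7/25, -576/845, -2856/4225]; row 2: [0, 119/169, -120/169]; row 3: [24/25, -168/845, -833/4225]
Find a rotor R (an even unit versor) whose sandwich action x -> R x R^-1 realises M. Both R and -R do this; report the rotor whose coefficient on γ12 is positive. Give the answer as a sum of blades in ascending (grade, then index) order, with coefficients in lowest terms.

Method: write R = a + b12*γ12 + b13*γ13 + b23*γ23 with a^2 + b12^2 + b13^2 + b23^2 = 1 (so R^-1 = ~R). Expanding the columns R e_j ~R gives tr M = 4a^2 - 1 and, from the antisymmetric part, M21 - M12 = -4a*b12, M13 - M31 = 4a*b13, M32 - M23 = -4a*b23.
Here tr M = 959/4225, so a^2 = (1 + tr M)/4 = 1296/4225 and a = ±36/65. Taking a = 36/65: M21 - M12 = 576/845, M13 - M31 = -6912/4225, M32 - M23 = 432/845, giving b12 = -4/13, b13 = -48/65, b23 = -3/13, i.e. R = 36/65 - 4/13*γ12 - 48/65*γ13 - 3/13*γ23.
Its γ12 coefficient is negative, so report the other preimage -R.
Answer: -36/65 + 4/13*γ12 + 48/65*γ13 + 3/13*γ23. Uniqueness: Spin(3) -> SO(3) maps R and -R to the same rotation of trace 959/4225; fixing the sign of the γ12 coefficient removes the ambiguity.


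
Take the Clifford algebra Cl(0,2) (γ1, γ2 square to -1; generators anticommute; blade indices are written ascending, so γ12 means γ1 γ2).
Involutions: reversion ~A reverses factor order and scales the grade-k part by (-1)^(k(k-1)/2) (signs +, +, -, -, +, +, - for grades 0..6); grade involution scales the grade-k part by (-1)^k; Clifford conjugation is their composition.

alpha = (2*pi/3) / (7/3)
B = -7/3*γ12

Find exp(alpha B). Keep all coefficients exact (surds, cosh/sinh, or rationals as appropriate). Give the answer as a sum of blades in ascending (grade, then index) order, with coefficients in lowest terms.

B^2 = (-7/3)^2*(γ12)^2 = 49/9*(-1) = -49/9 (a basis 2-blade squares to minus the product of its generators' squares).
B^2 = -49/9 — since the square is negative, the closed form is circular: l = 7/3, alpha*l = 2*pi/3, so exp(alpha B) = cos(2*pi/3) + (sin(2*pi/3)/(7/3))*B = -1/2 + (3*sqrt(3)/14)*B.
Answer: -1/2 - sqrt(3)/2*γ12


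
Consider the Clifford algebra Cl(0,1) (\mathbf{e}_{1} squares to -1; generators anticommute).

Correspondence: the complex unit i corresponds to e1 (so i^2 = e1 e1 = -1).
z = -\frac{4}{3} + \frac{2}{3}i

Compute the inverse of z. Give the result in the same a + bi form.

In blades: z = -\frac{4}{3} + \frac{2}{3} e_{1}.
With qbar = -\frac{4}{3} - \frac{2}{3} e_{1} (scalar fixed, mapped units negated), z qbar = \frac{20}{9} (the sum of squared coefficients), so z^-1 = qbar / (\frac{20}{9}) = -\frac{3}{5} - \frac{3}{10} e_{1}; translating back:
Answer: -\frac{3}{5} - \frac{3}{10}i


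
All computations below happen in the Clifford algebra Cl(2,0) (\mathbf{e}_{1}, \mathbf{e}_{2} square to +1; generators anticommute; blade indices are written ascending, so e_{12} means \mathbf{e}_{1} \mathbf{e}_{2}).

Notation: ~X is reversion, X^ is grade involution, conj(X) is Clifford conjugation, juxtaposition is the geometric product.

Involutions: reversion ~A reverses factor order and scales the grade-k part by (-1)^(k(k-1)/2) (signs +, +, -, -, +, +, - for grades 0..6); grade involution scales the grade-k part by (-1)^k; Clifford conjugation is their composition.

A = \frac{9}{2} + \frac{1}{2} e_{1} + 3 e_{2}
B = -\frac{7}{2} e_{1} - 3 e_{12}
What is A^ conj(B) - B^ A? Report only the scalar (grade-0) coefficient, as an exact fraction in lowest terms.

first term: -\frac{7}{4} + \frac{99}{4} e_{1} - \frac{3}{2} e_{2} + 24 e_{12}
second term: \frac{7}{4} + \frac{27}{4} e_{1} + \frac{3}{2} e_{2} - 3 e_{12}
Answer: -\frac{7}{2}


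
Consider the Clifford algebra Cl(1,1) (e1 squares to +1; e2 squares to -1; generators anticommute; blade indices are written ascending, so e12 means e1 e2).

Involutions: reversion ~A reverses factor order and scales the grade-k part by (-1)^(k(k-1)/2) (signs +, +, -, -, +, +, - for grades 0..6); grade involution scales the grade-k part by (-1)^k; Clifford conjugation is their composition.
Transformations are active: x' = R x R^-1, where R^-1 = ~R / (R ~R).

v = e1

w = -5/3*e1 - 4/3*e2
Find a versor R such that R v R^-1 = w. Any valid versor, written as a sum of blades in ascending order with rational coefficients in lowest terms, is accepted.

Equal squares first: v^2 = w^2 = 1. Then v + w = -2/3*e1 - 4/3*e2 is a versor taking v to w, provided it is invertible.
Answer: -2/3*e1 - 4/3*e2


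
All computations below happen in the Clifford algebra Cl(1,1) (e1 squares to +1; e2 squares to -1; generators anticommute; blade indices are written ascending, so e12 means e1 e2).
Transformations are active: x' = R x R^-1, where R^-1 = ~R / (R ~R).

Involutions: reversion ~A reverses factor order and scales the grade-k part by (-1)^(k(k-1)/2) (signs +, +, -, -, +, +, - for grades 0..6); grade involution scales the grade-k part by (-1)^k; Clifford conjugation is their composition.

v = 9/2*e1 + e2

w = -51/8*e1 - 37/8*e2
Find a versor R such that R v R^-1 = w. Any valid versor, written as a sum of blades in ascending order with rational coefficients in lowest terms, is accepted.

The midline construction: v and w both square to 77/4, so reflecting in their sum -15/8*e1 - 29/8*e2 exchanges them.
Answer: -15/8*e1 - 29/8*e2


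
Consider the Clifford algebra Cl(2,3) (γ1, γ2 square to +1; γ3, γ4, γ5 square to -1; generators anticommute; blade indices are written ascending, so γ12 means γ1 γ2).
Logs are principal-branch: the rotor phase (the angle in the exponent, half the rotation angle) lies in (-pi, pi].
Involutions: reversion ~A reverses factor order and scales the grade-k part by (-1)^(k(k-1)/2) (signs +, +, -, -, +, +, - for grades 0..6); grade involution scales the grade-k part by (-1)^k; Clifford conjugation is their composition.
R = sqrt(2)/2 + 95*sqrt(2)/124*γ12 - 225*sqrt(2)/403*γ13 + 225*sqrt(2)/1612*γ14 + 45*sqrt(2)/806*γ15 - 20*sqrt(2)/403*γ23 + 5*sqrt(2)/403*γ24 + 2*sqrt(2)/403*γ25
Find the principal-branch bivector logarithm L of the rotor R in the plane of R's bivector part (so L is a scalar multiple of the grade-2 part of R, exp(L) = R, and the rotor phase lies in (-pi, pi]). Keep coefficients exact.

The scalar part of R is sqrt(2)/2, which fixes the principal-branch rotor phase; the unit plane is then the bivector part divided by the sine of that phase, and L is that plane scaled by the phase.
Concretely: cos(phase) = sqrt(2)/2 gives phase = ±pi/4, and since phase/sin(phase) is even the sign is immaterial: L = (phase/sin(phase)) * <R>_2 = (sqrt(2)*pi/4) * <R>_2.
Answer: 95*pi/248*γ12 - 225*pi/806*γ13 + 225*pi/3224*γ14 + 45*pi/1612*γ15 - 10*pi/403*γ23 + 5*pi/806*γ24 + pi/403*γ25


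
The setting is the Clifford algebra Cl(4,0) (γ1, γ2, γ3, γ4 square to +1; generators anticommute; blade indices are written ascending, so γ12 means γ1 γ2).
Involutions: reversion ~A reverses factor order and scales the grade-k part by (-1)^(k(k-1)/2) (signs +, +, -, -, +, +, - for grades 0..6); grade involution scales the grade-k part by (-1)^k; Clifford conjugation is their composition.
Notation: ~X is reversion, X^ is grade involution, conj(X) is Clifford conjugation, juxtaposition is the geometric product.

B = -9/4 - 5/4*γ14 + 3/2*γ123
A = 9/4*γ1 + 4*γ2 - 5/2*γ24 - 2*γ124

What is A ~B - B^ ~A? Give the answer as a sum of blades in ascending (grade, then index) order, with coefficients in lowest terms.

first term: -81/16*γ1 - 23/2*γ2 + 45/16*γ4 - 25/8*γ12 + 6*γ13 - 27/8*γ23 + 45/8*γ24 + 3*γ34 - 1/2*γ124 + 15/4*γ134
second term: -81/16*γ1 - 23/2*γ2 + 45/16*γ4 + 25/8*γ12 + 6*γ13 - 27/8*γ23 - 45/8*γ24 + 3*γ34 + 1/2*γ124 + 15/4*γ134
Answer: -25/4*γ12 + 45/4*γ24 - γ124


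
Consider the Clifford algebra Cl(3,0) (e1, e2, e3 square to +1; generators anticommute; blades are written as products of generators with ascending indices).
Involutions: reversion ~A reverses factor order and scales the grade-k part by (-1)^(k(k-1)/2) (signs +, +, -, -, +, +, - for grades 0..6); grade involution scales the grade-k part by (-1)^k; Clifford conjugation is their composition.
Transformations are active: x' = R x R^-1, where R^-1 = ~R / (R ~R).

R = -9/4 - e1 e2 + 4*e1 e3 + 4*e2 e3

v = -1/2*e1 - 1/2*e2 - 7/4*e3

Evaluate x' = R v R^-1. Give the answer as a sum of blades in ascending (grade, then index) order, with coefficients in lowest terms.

~R = -9/4 + e1 e2 - 4*e1 e3 - 4*e2 e3, and R ~R = 609/16, so R^-1 = ~R / (609/16).
R v = -43/8*e1 - 51/8*e2 + 127/16*e3 + 7/4*e1 e2 e3
Answer: 1831/1218*e1 + 1079/1218*e2 + 1753/2436*e3


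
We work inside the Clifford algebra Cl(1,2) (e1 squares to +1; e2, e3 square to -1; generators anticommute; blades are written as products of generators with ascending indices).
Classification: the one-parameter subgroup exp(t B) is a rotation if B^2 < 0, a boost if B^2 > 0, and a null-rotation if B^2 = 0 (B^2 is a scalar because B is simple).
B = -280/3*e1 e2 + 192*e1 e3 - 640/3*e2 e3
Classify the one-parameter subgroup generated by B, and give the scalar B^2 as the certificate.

B^2 term by term: the squares give (-280/3)^2*(e1 e2)^2 + (192)^2*(e1 e3)^2 + (-640/3)^2*(e2 e3)^2 = 78400/9*(+1) + 36864*(+1) + 409600/9*(-1) = 64 (each basis 2-blade squares to minus the product of its generators' squares); cross terms between blades sharing an index anticommute and cancel. So B^2 = 64.
Answer: boost, certificate B^2 = 64. Check the certificate: B^2 = 64, and that sign is decisive whatever form B takes.


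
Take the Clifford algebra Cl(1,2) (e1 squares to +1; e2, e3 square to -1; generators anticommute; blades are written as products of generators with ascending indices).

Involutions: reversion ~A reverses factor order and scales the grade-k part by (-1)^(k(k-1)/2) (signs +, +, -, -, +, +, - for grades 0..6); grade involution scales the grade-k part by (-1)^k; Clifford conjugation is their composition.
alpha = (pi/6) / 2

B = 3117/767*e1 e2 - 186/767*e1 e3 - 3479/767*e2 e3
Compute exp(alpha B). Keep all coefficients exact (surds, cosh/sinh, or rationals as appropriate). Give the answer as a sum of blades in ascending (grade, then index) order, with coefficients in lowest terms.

B^2 term by term: the squares give (3117/767)^2*(e1 e2)^2 + (-186/767)^2*(e1 e3)^2 + (-3479/767)^2*(e2 e3)^2 = 9715689/588289*(+1) + 34596/588289*(+1) + 12103441/588289*(-1) = -4 (each basis 2-blade squares to minus the product of its generators' squares); cross terms between blades sharing an index anticommute and cancel. So B^2 = -4.
B^2 = -4 — a negative square means the series sums to a rotation: l = 2, alpha*l = pi/6, so exp(alpha B) = cos(pi/6) + (sin(pi/6)/2)*B = sqrt(3)/2 + (1/4)*B.
Answer: sqrt(3)/2 + 3117/3068*e1 e2 - 93/1534*e1 e3 - 3479/3068*e2 e3


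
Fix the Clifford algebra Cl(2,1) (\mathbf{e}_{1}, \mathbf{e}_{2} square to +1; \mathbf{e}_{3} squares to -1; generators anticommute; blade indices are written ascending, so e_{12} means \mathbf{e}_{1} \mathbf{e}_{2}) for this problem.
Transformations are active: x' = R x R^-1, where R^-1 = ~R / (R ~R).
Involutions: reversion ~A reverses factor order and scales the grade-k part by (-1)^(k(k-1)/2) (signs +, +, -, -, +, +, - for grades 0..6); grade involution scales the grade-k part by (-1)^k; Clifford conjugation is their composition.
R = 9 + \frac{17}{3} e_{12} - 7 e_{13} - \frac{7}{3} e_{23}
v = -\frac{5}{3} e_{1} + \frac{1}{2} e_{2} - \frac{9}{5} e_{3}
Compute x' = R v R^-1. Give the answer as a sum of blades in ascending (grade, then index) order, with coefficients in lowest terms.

~R = 9 - \frac{17}{3} e_{12} + 7 e_{13} + \frac{7}{3} e_{23}, and R ~R = \frac{176}{3}, so R^-1 = ~R / (\frac{176}{3}).
R v = -\frac{743}{30} e_{1} + \frac{877}{90} e_{2} - \frac{267}{10} e_{3} - \frac{253}{90} e_{123}
Answer: -\frac{24377}{3960} e_{1} + \frac{1043}{330} e_{2} - \frac{27463}{3960} e_{3}


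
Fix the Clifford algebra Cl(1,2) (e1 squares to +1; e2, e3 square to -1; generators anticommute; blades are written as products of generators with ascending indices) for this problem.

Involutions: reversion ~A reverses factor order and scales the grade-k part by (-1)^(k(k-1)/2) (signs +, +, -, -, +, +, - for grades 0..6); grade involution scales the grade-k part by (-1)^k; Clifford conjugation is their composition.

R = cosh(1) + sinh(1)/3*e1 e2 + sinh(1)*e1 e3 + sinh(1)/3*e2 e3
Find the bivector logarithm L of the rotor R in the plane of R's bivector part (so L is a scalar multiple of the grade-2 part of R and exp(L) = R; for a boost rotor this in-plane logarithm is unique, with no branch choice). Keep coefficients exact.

The scalar part of R is cosh(1), which determines |rapidity| via cosh; the sign lives in the bivector part, and pairing them (bivector part over sinh of the rapidity = the plane) gives the unique in-plane L = rapidity * plane.
Concretely: cosh(rapidity) = cosh(1) gives rapidity = ±1, and since rapidity/sinh(rapidity) is even the sign is immaterial: L = (rapidity/sinh(rapidity)) * <R>_2 = (1/sinh(1)) * <R>_2.
Answer: 1/3*e1 e2 + e1 e3 + 1/3*e2 e3
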